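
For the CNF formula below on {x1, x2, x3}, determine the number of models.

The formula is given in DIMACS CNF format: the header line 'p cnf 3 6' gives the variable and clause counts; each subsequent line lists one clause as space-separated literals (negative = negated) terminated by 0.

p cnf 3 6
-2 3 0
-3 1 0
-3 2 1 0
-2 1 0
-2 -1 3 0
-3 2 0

3

There are 2^3 = 8 truth assignments over (x1, x2, x3).
Split on x2. With x2 = True, the clauses containing x2 are satisfied and ¬x2 drops from the rest; 1 of the 2^2 = 4 assignments to the other variables satisfy what remains.
With x2 = False, by the same count on the reduced clause set, 2 assignments work.
Total: 1 + 2 = 3.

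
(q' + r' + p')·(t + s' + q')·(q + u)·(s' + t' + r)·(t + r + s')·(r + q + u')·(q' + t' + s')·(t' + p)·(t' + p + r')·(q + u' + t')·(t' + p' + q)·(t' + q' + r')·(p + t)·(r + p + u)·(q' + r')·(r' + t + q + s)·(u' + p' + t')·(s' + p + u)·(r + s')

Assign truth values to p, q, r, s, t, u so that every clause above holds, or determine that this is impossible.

Branch on q: set q = 1.
From the singleton clause (r'), r = 0.
From the singleton clause (s'), s = 0.
Branch on t: set t = 0.
From the singleton clause (p), p = 1.
Every clause is now satisfied; u is unconstrained.

p=1, q=1, r=0, s=0, t=0, u=1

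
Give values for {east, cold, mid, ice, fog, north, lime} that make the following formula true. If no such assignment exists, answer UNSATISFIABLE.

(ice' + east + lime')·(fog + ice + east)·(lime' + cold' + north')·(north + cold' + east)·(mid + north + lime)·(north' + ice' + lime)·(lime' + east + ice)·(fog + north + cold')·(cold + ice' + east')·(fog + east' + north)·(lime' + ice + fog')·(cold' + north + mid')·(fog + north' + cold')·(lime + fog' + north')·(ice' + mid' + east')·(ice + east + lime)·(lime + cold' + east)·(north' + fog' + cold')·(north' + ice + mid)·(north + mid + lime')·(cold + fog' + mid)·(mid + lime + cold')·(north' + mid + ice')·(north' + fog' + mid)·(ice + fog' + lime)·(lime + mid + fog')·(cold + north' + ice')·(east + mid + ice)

Try ice = 0.
Try fog = 0.
(east) alone gives east = 1.
(north) alone gives north = 1.
(cold') alone gives cold = 0.
(mid) alone gives mid = 1.
Every clause is now satisfied; lime is unconstrained.

east=1,  cold=0,  mid=1,  ice=0,  fog=0,  north=1,  lime=0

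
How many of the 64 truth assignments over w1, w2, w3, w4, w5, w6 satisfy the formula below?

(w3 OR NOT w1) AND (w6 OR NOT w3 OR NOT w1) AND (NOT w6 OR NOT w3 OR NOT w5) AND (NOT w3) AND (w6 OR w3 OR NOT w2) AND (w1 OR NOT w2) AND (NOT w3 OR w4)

8

There are 2^6 = 64 truth assignments over (w1, w2, w3, w4, w5, w6).
Split on w1. With w1 = true, the clauses containing w1 are satisfied and NOT w1 drops from the rest; 0 of the 2^5 = 32 assignments to the other variables satisfy what remains.
With w1 = false, by the same count on the reduced clause set, 8 assignments work.
Total: 0 + 8 = 8.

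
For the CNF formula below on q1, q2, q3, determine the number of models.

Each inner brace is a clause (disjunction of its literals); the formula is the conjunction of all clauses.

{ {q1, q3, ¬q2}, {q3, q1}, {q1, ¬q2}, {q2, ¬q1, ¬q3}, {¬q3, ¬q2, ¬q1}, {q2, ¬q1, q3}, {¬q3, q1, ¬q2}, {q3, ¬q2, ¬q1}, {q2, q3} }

There are 2^3 = 8 truth assignments over (q1, q2, q3).
Check each against the 9 clauses (columns in the order q1, q2, q3):
  F F F  ✗ fails (q3 ∨ q1)
  F F T  ✓ satisfies all
  F T F  ✗ fails (q1 ∨ q3 ∨ ¬q2)
  F T T  ✗ fails (q1 ∨ ¬q2)
  T F F  ✗ fails (q2 ∨ ¬q1 ∨ q3)
  T F T  ✗ fails (q2 ∨ ¬q1 ∨ ¬q3)
  T T F  ✗ fails (q3 ∨ ¬q2 ∨ ¬q1)
  T T T  ✗ fails (¬q3 ∨ ¬q2 ∨ ¬q1)
1 of the 8 rows is a model.

1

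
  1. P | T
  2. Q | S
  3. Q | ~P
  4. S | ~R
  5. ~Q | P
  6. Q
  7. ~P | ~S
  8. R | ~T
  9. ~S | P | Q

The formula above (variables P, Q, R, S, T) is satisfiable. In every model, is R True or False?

Suppose R = 1.
Unit clause (S) forces S = 1.
Unit clause (Q) forces Q = 1.
Unit clause (P) forces P = 1.
But (~P) is also a unit clause — contradiction.
So every satisfying assignment has R = False.

False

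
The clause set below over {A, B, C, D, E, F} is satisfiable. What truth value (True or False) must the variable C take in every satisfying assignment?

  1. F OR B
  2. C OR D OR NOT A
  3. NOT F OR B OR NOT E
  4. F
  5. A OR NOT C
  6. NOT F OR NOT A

False

Suppose C = true.
From the singleton clause (F), F = true.
From the singleton clause (A), A = true.
Now (NOT A) is unsatisfied and unit — conflict.
So every satisfying assignment has C = False.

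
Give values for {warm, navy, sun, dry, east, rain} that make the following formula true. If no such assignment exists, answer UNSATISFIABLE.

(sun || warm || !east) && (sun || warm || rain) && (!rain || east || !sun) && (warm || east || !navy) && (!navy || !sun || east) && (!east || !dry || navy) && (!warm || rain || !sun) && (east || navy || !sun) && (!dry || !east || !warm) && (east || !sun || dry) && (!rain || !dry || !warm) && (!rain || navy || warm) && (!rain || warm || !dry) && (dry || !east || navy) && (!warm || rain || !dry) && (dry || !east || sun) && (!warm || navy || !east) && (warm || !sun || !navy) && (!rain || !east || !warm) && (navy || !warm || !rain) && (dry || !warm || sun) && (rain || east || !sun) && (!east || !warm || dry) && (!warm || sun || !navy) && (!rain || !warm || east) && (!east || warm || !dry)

UNSATISFIABLE

Try sun = true.
Try rain = false.
The clause (!warm) is unit, so warm = false.
The clause (!navy) is unit, so navy = false.
The clause (east) is unit, so east = true.
The clause (!dry) is unit, so dry = false.
But (dry) is also a unit clause — contradiction.
Undo rain and try rain = true.
The clause (east) is unit, so east = true.
The clause (!warm) is unit, so warm = false.
The clause (navy) is unit, so navy = true.
But (!navy) is also a unit clause — contradiction.
Both values of rain lead to a conflict.
Undo sun and try sun = false.
Try warm = true.
The clause (dry) is unit, so dry = true.
The clause (!east) is unit, so east = false.
The clause (!rain) is unit, so rain = false.
But (rain) is also a unit clause — contradiction.
Undo warm and try warm = false.
The clause (!east) is unit, so east = false.
The clause (rain) is unit, so rain = true.
The clause (!navy) is unit, so navy = false.
But (navy) is also a unit clause — contradiction.
Both values of warm lead to a conflict.
Both values of sun lead to a conflict.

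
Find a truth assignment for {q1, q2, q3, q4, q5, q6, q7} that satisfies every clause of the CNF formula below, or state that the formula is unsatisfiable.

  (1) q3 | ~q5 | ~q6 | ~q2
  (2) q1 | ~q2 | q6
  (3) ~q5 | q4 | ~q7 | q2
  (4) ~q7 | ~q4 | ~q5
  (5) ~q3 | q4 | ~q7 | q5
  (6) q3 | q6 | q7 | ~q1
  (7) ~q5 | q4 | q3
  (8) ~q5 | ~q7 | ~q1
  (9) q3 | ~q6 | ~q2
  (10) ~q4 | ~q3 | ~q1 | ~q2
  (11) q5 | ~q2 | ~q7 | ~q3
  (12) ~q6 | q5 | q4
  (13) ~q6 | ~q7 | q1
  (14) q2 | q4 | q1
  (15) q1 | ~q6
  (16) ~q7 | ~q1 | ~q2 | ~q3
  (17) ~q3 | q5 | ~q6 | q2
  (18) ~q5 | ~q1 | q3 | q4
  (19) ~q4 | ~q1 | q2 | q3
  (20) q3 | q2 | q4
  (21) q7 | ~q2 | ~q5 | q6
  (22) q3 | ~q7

Case q1 = 1:
Case q5 = 0:
Case q6 = 0:
Case q3 = 1:
Case q4 = 0:
From the singleton clause (~q7), q7 = 0.
All clauses hold; q2 can take either value.

q1=1,  q2=0,  q3=1,  q4=0,  q5=0,  q6=0,  q7=0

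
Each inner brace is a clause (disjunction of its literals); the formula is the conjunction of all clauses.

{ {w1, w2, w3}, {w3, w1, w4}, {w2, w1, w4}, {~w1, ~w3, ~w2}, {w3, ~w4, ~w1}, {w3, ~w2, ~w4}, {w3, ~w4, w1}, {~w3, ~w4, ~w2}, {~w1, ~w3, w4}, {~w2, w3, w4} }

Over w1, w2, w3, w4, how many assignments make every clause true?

There are 2^4 = 16 truth assignments over (w1, w2, w3, w4).
Split on w4. With w4 = 1, the clauses containing w4 are satisfied and ~w4 drops from the rest; 2 of the 2^3 = 8 assignments to the other variables satisfy what remains.
With w4 = 0, by the same count on the reduced clause set, 2 assignments work.
(One model: w1=F, w2=F, w3=T, w4=T.)
Total: 2 + 2 = 4.

4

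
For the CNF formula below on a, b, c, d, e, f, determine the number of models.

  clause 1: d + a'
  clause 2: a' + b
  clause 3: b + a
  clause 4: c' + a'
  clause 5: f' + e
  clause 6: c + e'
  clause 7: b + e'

9

There are 2^6 = 64 truth assignments over (a, b, c, d, e, f).
Split on f. With f = 1, the clauses containing f are satisfied and f' drops from the rest; 2 of the 2^5 = 32 assignments to the other variables satisfy what remains.
With f = 0, by the same count on the reduced clause set, 7 assignments work.
(One model: a=F, b=T, c=F, d=F, e=F, f=F.)
Total: 2 + 7 = 9.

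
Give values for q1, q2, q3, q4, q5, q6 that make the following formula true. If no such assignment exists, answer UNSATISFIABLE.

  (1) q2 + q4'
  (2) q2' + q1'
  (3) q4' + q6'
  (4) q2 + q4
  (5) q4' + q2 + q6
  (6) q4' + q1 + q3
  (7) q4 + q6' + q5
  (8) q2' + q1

UNSATISFIABLE

Case q2 = 1:
(q1') alone gives q1 = 0.
That conflicts with the unit clause (q1).
So q2 must be the other value — set q2 = 0.
(q4') alone gives q4 = 0.
That conflicts with the unit clause (q4).
Neither q2 = 1 nor q2 = 0 works.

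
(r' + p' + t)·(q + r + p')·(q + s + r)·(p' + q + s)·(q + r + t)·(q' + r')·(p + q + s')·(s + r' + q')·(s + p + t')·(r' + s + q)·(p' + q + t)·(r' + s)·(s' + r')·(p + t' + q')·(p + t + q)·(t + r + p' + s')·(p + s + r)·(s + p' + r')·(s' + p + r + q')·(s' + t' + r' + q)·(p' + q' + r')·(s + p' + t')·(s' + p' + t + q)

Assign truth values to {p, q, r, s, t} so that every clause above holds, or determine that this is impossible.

p: 1; q: 1; r: 0; s: 1; t: 1

Case q = 1:
(r') alone gives r = 0.
Case p = 1:
Case t = 1:
(s) alone gives s = 1.
Every clause now holds.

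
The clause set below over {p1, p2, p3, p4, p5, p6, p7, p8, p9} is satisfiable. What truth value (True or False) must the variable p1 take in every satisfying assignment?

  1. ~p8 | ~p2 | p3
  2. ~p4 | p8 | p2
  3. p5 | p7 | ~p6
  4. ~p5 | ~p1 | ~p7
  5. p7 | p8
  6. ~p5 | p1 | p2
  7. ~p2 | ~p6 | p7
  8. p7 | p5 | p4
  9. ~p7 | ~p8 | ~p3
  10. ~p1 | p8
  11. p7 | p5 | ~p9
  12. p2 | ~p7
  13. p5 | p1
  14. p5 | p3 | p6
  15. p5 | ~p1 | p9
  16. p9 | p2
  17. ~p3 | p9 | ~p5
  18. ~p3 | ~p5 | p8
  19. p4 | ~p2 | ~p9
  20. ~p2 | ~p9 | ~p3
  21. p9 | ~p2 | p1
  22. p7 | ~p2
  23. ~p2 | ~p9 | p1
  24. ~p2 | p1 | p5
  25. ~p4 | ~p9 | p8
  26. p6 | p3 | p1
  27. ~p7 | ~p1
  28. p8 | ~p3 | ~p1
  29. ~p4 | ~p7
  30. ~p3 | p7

True

Suppose p1 = 0.
Unit clause (p5) forces p5 = 1.
Unit clause (p2) forces p2 = 1.
Unit clause (p9) forces p9 = 1.
But (~p9) is also a unit clause — contradiction.
So every satisfying assignment has p1 = True.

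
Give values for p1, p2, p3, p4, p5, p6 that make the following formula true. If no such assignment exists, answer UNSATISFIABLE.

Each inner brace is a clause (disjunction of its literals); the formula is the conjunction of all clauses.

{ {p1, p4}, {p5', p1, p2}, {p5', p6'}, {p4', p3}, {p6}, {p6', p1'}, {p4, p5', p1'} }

(p6) alone gives p6 = 1.
(p5') alone gives p5 = 0.
(p1') alone gives p1 = 0.
(p4) alone gives p4 = 1.
(p3) alone gives p3 = 1.
No clause remains; p2 is free.

p1=0, p2=0, p3=1, p4=1, p5=0, p6=1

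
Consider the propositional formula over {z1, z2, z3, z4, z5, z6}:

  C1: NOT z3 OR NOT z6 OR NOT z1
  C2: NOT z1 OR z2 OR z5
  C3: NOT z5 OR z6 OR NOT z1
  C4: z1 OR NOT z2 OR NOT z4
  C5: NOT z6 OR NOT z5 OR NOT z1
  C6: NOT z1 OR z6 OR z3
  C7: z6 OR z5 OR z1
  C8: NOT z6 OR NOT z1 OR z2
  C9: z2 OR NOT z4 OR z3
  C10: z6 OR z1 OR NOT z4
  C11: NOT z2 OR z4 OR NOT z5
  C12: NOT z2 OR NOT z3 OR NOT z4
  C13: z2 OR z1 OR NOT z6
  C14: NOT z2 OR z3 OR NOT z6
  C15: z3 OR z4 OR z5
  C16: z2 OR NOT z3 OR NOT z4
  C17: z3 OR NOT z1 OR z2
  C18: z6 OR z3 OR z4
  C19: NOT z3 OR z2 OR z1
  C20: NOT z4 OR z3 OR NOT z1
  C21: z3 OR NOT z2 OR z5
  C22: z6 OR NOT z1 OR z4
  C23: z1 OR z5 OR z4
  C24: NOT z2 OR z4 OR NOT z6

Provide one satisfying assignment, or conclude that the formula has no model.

Case z3 = false:
Case z1 = false:
Case z2 = false:
From the singleton clause (NOT z4), z4 = false.
From the singleton clause (NOT z6), z6 = false.
But (z6) is also a unit clause — contradiction.
Undo z2 and try z2 = true.
From the singleton clause (NOT z4), z4 = false.
From the singleton clause (NOT z5), z5 = false.
But (z5) is also a unit clause — contradiction.
Neither z2 = true nor z2 = false works.
Undo z1 and try z1 = true.
From the singleton clause (z6), z6 = true.
From the singleton clause (NOT z5), z5 = false.
From the singleton clause (z2), z2 = true.
But (NOT z2) is also a unit clause — contradiction.
Neither z1 = true nor z1 = false works.
Undo z3 and try z3 = true.
Case z6 = false:
Case z5 = false:
From the singleton clause (z1), z1 = true.
From the singleton clause (z2), z2 = true.
From the singleton clause (NOT z4), z4 = false.
But (z4) is also a unit clause — contradiction.
Undo z5 and try z5 = true.
From the singleton clause (NOT z1), z1 = false.
From the singleton clause (NOT z4), z4 = false.
From the singleton clause (NOT z2), z2 = false.
But (z2) is also a unit clause — contradiction.
Neither z5 = true nor z5 = false works.
Undo z6 and try z6 = true.
From the singleton clause (NOT z1), z1 = false.
From the singleton clause (z2), z2 = true.
From the singleton clause (NOT z4), z4 = false.
But (z4) is also a unit clause — contradiction.
Neither z6 = true nor z6 = false works.
Neither z3 = true nor z3 = false works.

UNSATISFIABLE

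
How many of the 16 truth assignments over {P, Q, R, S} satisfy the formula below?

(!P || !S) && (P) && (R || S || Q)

3

There are 2^4 = 16 truth assignments over (P, Q, R, S).
Check each against the 3 clauses (columns in the order P, Q, R, S):
  F F F F  ✗ fails (P)
  F F F T  ✗ fails (P)
  F F T F  ✗ fails (P)
  F F T T  ✗ fails (P)
  F T F F  ✗ fails (P)
  F T F T  ✗ fails (P)
  F T T F  ✗ fails (P)
  F T T T  ✗ fails (P)
  T F F F  ✗ fails (R || S || Q)
  T F F T  ✗ fails (!P || !S)
  T F T F  ✓ satisfies all
  T F T T  ✗ fails (!P || !S)
  T T F F  ✓ satisfies all
  T T F T  ✗ fails (!P || !S)
  T T T F  ✓ satisfies all
  T T T T  ✗ fails (!P || !S)
3 of the 16 rows are models.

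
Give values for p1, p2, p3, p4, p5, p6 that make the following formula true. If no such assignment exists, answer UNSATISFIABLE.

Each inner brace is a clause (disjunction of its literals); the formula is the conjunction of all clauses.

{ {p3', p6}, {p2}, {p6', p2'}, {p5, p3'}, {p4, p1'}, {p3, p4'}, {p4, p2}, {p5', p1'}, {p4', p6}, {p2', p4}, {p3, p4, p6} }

UNSATISFIABLE

(p2) alone gives p2 = 1.
(p6') alone gives p6 = 0.
(p3') alone gives p3 = 0.
(p4') alone gives p4 = 0.
That conflicts with the unit clause (p4).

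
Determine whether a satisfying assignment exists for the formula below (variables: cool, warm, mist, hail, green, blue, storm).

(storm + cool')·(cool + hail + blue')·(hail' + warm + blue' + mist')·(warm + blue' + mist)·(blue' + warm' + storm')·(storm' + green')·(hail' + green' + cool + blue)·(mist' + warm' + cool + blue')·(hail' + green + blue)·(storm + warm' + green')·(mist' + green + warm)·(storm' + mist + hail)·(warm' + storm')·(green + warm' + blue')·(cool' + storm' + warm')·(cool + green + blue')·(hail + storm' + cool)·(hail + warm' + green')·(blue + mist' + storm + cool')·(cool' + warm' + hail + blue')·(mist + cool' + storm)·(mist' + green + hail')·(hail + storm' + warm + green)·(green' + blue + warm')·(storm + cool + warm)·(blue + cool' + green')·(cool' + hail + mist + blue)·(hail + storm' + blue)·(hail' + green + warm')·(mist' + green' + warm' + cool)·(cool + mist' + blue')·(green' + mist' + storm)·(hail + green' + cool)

Branch on storm: set storm = 0.
The clause (cool') is unit, so cool = 0.
The clause (warm) is unit, so warm = 1.
The clause (green') is unit, so green = 0.
The clause (blue') is unit, so blue = 0.
The clause (hail') is unit, so hail = 0.
No clause remains; mist is free.
A satisfying assignment: cool=0; warm=1; mist=0; hail=0; green=0; blue=0; storm=0.

Satisfiable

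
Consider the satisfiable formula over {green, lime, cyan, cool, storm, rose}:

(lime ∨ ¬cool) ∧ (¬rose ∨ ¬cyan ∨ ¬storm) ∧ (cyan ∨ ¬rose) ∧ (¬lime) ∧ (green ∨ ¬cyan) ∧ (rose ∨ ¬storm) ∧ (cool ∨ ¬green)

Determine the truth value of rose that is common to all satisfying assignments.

Suppose rose = True.
(cyan) alone gives cyan = True.
(¬storm) alone gives storm = False.
(¬lime) alone gives lime = False.
(¬cool) alone gives cool = False.
(green) alone gives green = True.
But (¬green) is also a unit clause — contradiction.
So every satisfying assignment has rose = False.

False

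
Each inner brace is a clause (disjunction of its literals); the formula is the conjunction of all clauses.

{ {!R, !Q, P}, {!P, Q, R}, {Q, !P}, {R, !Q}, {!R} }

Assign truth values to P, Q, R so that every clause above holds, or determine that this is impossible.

Unit clause (!R) forces R = false.
Unit clause (!Q) forces Q = false.
Unit clause (!P) forces P = false.
All clauses are satisfied.

P ↦ false, Q ↦ false, R ↦ false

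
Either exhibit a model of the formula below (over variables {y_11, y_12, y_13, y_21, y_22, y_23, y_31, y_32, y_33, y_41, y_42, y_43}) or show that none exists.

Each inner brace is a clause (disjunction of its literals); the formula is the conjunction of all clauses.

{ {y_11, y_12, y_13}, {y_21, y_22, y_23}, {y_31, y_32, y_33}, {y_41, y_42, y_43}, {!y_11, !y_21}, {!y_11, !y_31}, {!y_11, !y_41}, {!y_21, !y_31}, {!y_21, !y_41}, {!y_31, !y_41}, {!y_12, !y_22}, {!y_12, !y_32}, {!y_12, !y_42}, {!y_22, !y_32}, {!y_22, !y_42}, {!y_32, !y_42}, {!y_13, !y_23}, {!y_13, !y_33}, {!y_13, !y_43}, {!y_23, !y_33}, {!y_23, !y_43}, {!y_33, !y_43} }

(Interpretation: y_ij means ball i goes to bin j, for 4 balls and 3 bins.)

Suppose y_11 = false.
Suppose y_12 = true.
(!y_22) alone gives y_22 = false.
(!y_32) alone gives y_32 = false.
(!y_42) alone gives y_42 = false.
Suppose y_21 = true.
(!y_31) alone gives y_31 = false.
(y_33) alone gives y_33 = true.
(!y_41) alone gives y_41 = false.
(y_43) alone gives y_43 = true.
Now (!y_43) is unsatisfied and unit — conflict.
That branch fails; take y_21 = false instead.
(y_23) alone gives y_23 = true.
(!y_13) alone gives y_13 = false.
(!y_33) alone gives y_33 = false.
(y_31) alone gives y_31 = true.
(!y_41) alone gives y_41 = false.
(y_43) alone gives y_43 = true.
Now (!y_43) is unsatisfied and unit — conflict.
Both values of y_21 lead to a conflict.
That branch fails; take y_12 = false instead.
(y_13) alone gives y_13 = true.
(!y_23) alone gives y_23 = false.
(!y_33) alone gives y_33 = false.
(!y_43) alone gives y_43 = false.
Suppose y_21 = true.
(!y_31) alone gives y_31 = false.
(y_32) alone gives y_32 = true.
(!y_41) alone gives y_41 = false.
(y_42) alone gives y_42 = true.
Now (!y_42) is unsatisfied and unit — conflict.
That branch fails; take y_21 = false instead.
(y_22) alone gives y_22 = true.
(!y_32) alone gives y_32 = false.
(y_31) alone gives y_31 = true.
(!y_41) alone gives y_41 = false.
(y_42) alone gives y_42 = true.
Now (!y_42) is unsatisfied and unit — conflict.
Both values of y_21 lead to a conflict.
Both values of y_12 lead to a conflict.
That branch fails; take y_11 = true instead.
(!y_21) alone gives y_21 = false.
(!y_31) alone gives y_31 = false.
(!y_41) alone gives y_41 = false.
Suppose y_22 = true.
(!y_12) alone gives y_12 = false.
(!y_32) alone gives y_32 = false.
(y_33) alone gives y_33 = true.
(!y_42) alone gives y_42 = false.
(y_43) alone gives y_43 = true.
Now (!y_43) is unsatisfied and unit — conflict.
That branch fails; take y_22 = false instead.
(y_23) alone gives y_23 = true.
(!y_13) alone gives y_13 = false.
(!y_33) alone gives y_33 = false.
(y_32) alone gives y_32 = true.
(!y_12) alone gives y_12 = false.
(!y_42) alone gives y_42 = false.
(y_43) alone gives y_43 = true.
Now (!y_43) is unsatisfied and unit — conflict.
Both values of y_22 lead to a conflict.
Both values of y_11 lead to a conflict.

UNSATISFIABLE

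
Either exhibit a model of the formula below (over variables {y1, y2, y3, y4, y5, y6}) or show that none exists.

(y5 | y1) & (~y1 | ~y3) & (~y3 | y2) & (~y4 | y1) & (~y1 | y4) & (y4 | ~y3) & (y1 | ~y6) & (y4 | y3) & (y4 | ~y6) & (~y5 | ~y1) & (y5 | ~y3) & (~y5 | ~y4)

y1=1; y2=1; y3=0; y4=1; y5=0; y6=1

Suppose y5 = 0.
(y1) alone gives y1 = 1.
(~y3) alone gives y3 = 0.
(y4) alone gives y4 = 1.
All clauses hold; y2, y6 can take either value.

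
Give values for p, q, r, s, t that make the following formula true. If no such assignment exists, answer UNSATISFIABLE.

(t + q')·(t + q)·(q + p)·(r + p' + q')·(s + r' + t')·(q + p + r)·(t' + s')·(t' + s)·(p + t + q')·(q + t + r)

UNSATISFIABLE

Suppose t = 1.
Unit clause (s') forces s = 0.
But (s) is also a unit clause — contradiction.
Backtrack on t: now try t = 0.
Unit clause (q') forces q = 0.
But (q) is also a unit clause — contradiction.
Either choice for t ends in contradiction.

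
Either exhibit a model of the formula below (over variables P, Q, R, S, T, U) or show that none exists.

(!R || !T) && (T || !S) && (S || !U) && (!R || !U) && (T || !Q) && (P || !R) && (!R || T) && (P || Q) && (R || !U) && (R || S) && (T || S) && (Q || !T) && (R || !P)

Branch on R: set R = false.
(!U) alone gives U = false.
(S) alone gives S = true.
(T) alone gives T = true.
(Q) alone gives Q = true.
(!P) alone gives P = false.
This assignment satisfies each clause.

P: false,  Q: true,  R: false,  S: true,  T: true,  U: false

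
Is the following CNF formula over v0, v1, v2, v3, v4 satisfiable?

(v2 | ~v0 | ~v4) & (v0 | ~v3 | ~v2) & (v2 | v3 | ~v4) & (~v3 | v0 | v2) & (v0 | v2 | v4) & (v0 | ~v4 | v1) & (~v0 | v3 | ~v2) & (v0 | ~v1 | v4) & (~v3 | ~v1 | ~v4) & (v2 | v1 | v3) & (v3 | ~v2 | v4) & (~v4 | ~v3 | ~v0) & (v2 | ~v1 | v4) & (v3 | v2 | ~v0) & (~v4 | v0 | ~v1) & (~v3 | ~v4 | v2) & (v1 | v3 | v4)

Satisfiable

Branch on v2: set v2 = 0.
Branch on v0: set v0 = 1.
From the singleton clause (~v4), v4 = 0.
From the singleton clause (~v1), v1 = 0.
From the singleton clause (v3), v3 = 1.
This assignment satisfies each clause.
A satisfying assignment: v0: 1,  v1: 0,  v2: 0,  v3: 1,  v4: 0.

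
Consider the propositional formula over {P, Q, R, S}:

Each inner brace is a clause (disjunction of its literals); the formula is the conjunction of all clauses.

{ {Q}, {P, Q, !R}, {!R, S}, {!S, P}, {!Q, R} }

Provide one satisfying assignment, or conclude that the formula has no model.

P: true; Q: true; R: true; S: true

The clause (Q) is unit, so Q = true.
The clause (R) is unit, so R = true.
The clause (S) is unit, so S = true.
The clause (P) is unit, so P = true.
This assignment satisfies each clause.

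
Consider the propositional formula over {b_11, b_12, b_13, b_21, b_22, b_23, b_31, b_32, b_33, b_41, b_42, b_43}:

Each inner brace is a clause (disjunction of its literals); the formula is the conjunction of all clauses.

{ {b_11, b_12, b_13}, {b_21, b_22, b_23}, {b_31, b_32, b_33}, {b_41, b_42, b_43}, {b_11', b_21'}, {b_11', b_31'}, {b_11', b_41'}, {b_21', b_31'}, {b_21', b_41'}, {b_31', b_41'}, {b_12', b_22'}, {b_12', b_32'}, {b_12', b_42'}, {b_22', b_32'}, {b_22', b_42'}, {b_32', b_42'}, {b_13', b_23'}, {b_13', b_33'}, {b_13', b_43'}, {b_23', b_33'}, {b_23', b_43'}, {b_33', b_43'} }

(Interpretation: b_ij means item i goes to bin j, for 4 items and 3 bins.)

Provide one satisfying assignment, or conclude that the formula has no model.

UNSATISFIABLE

Branch on b_11: set b_11 = 0.
Branch on b_12: set b_12 = 1.
Unit clause (b_22') forces b_22 = 0.
Unit clause (b_32') forces b_32 = 0.
Unit clause (b_42') forces b_42 = 0.
Branch on b_21: set b_21 = 1.
Unit clause (b_31') forces b_31 = 0.
Unit clause (b_33) forces b_33 = 1.
Unit clause (b_41') forces b_41 = 0.
Unit clause (b_43) forces b_43 = 1.
Now (b_43') is unsatisfied and unit — conflict.
That branch fails; take b_21 = 0 instead.
Unit clause (b_23) forces b_23 = 1.
Unit clause (b_13') forces b_13 = 0.
Unit clause (b_33') forces b_33 = 0.
Unit clause (b_31) forces b_31 = 1.
Unit clause (b_41') forces b_41 = 0.
Unit clause (b_43) forces b_43 = 1.
Now (b_43') is unsatisfied and unit — conflict.
Either choice for b_21 ends in contradiction.
That branch fails; take b_12 = 0 instead.
Unit clause (b_13) forces b_13 = 1.
Unit clause (b_23') forces b_23 = 0.
Unit clause (b_33') forces b_33 = 0.
Unit clause (b_43') forces b_43 = 0.
Branch on b_21: set b_21 = 1.
Unit clause (b_31') forces b_31 = 0.
Unit clause (b_32) forces b_32 = 1.
Unit clause (b_41') forces b_41 = 0.
Unit clause (b_42) forces b_42 = 1.
Now (b_42') is unsatisfied and unit — conflict.
That branch fails; take b_21 = 0 instead.
Unit clause (b_22) forces b_22 = 1.
Unit clause (b_32') forces b_32 = 0.
Unit clause (b_31) forces b_31 = 1.
Unit clause (b_41') forces b_41 = 0.
Unit clause (b_42) forces b_42 = 1.
Now (b_42') is unsatisfied and unit — conflict.
Either choice for b_21 ends in contradiction.
Either choice for b_12 ends in contradiction.
That branch fails; take b_11 = 1 instead.
Unit clause (b_21') forces b_21 = 0.
Unit clause (b_31') forces b_31 = 0.
Unit clause (b_41') forces b_41 = 0.
Branch on b_22: set b_22 = 1.
Unit clause (b_12') forces b_12 = 0.
Unit clause (b_32') forces b_32 = 0.
Unit clause (b_33) forces b_33 = 1.
Unit clause (b_42') forces b_42 = 0.
Unit clause (b_43) forces b_43 = 1.
Now (b_43') is unsatisfied and unit — conflict.
That branch fails; take b_22 = 0 instead.
Unit clause (b_23) forces b_23 = 1.
Unit clause (b_13') forces b_13 = 0.
Unit clause (b_33') forces b_33 = 0.
Unit clause (b_32) forces b_32 = 1.
Unit clause (b_12') forces b_12 = 0.
Unit clause (b_42') forces b_42 = 0.
Unit clause (b_43) forces b_43 = 1.
Now (b_43') is unsatisfied and unit — conflict.
Either choice for b_22 ends in contradiction.
Either choice for b_11 ends in contradiction.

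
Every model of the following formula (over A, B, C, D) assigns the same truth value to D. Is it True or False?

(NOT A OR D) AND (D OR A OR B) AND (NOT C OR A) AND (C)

True

Suppose D = false.
(NOT A) alone gives A = false.
(B) alone gives B = true.
(NOT C) alone gives C = false.
That conflicts with the unit clause (C).
So every satisfying assignment has D = True.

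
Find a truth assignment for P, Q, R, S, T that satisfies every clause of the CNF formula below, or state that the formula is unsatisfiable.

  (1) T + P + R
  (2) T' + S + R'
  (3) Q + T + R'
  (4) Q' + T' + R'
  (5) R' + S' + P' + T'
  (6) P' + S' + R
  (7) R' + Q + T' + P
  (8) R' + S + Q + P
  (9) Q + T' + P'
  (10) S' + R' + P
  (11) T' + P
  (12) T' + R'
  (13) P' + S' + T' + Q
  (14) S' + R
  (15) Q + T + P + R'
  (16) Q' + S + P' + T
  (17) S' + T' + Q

Case T = 1:
(P) alone gives P = 1.
(Q) alone gives Q = 1.
(R') alone gives R = 0.
(S') alone gives S = 0.
All clauses are satisfied.

P ↦ 1; Q ↦ 1; R ↦ 0; S ↦ 0; T ↦ 1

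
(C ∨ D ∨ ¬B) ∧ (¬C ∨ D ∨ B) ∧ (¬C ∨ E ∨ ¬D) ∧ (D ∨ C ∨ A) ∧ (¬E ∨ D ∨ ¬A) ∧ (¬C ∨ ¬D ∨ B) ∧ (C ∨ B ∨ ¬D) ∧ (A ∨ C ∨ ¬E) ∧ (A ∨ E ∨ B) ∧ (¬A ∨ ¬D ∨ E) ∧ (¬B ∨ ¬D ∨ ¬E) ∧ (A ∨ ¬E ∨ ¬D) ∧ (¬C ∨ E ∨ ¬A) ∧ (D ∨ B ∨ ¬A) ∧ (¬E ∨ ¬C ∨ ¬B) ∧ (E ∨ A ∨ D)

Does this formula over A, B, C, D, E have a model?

Yes

Suppose C = False.
Suppose D = True.
Unit clause (B) forces B = True.
Unit clause (¬E) forces E = False.
Unit clause (¬A) forces A = False.
This assignment satisfies each clause.
A satisfying assignment: A=False,  B=True,  C=False,  D=True,  E=False.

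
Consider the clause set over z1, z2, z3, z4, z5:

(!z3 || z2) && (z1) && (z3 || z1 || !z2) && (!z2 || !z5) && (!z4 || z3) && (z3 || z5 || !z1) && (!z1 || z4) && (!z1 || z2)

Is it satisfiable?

The clause (z1) is unit, so z1 = true.
The clause (z4) is unit, so z4 = true.
The clause (z3) is unit, so z3 = true.
The clause (z2) is unit, so z2 = true.
The clause (!z5) is unit, so z5 = false.
Every clause now holds.
A satisfying assignment: z1: true,  z2: true,  z3: true,  z4: true,  z5: false.

Yes, satisfiable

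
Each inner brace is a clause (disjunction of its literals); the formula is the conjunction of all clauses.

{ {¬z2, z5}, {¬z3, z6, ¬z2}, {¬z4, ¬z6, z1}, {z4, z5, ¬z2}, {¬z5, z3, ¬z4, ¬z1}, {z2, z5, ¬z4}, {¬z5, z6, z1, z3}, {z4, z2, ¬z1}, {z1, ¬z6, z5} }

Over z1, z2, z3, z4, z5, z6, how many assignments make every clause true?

There are 2^6 = 64 truth assignments over (z1, z2, z3, z4, z5, z6).
Split on z1. With z1 = True, the clauses containing z1 are satisfied and ¬z1 drops from the rest; 6 of the 2^5 = 32 assignments to the other variables satisfy what remains.
With z1 = False, by the same count on the reduced clause set, 8 assignments work.
(One model: z1=F, z2=F, z3=F, z4=F, z5=F, z6=F.)
Total: 6 + 8 = 14.

14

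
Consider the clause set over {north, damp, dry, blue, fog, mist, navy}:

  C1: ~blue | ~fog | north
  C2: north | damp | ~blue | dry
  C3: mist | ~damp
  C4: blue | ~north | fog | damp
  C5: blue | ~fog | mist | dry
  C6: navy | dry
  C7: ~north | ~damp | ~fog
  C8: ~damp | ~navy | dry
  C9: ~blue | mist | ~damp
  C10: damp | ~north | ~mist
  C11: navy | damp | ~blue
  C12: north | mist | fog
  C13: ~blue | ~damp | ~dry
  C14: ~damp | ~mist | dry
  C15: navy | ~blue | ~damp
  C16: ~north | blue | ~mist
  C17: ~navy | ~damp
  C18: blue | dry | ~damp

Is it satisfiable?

Branch on mist: set mist = 0.
The clause (~damp) is unit, so damp = 0.
Branch on navy: set navy = 1.
Branch on north: set north = 1.
Branch on blue: set blue = 0.
The clause (fog) is unit, so fog = 1.
The clause (dry) is unit, so dry = 1.
Every clause now holds.
A satisfying assignment: north: 1, damp: 0, dry: 1, blue: 0, fog: 1, mist: 0, navy: 1.

Yes, satisfiable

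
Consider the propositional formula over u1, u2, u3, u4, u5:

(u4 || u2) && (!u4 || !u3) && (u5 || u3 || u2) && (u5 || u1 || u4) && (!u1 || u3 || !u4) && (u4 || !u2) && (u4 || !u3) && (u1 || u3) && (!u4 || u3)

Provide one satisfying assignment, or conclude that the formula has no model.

Branch on u4: set u4 = true.
The clause (!u3) is unit, so u3 = false.
That conflicts with the unit clause (u3).
That branch fails; take u4 = false instead.
The clause (u2) is unit, so u2 = true.
That conflicts with the unit clause (!u2).
Neither u4 = true nor u4 = false works.

UNSATISFIABLE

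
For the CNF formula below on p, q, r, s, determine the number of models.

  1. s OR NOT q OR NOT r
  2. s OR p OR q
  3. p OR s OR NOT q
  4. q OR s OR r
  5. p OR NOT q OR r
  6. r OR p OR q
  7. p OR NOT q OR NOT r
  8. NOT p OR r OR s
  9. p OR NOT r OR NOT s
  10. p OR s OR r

5

There are 2^4 = 16 truth assignments over (p, q, r, s).
Check each against the 10 clauses (columns in the order p, q, r, s):
  F F F F  ✗ fails (s OR p OR q)
  F F F T  ✗ fails (r OR p OR q)
  F F T F  ✗ fails (s OR p OR q)
  F F T T  ✗ fails (p OR NOT r OR NOT s)
  F T F F  ✗ fails (p OR s OR NOT q)
  F T F T  ✗ fails (p OR NOT q OR r)
  F T T F  ✗ fails (s OR NOT q OR NOT r)
  F T T T  ✗ fails (p OR NOT q OR NOT r)
  T F F F  ✗ fails (q OR s OR r)
  T F F T  ✓ satisfies all
  T F T F  ✓ satisfies all
  T F T T  ✓ satisfies all
  T T F F  ✗ fails (NOT p OR r OR s)
  T T F T  ✓ satisfies all
  T T T F  ✗ fails (s OR NOT q OR NOT r)
  T T T T  ✓ satisfies all
5 of the 16 rows are models.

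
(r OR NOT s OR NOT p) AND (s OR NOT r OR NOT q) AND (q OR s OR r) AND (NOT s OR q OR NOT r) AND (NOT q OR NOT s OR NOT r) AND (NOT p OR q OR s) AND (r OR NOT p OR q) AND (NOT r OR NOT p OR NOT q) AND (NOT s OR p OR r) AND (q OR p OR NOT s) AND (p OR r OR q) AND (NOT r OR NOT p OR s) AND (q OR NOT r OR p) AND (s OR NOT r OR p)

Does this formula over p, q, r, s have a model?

Branch on r: set r = false.
Branch on s: set s = false.
Unit clause (q) forces q = true.
All clauses hold; p can take either value.
A satisfying assignment: p: true,  q: true,  r: false,  s: false.

Satisfiable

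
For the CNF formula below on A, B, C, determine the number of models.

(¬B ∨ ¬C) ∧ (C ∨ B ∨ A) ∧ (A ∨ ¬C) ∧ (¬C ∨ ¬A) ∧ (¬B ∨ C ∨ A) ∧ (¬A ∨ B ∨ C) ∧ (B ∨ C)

1

There are 2^3 = 8 truth assignments over (A, B, C).
Check each against the 7 clauses (columns in the order A, B, C):
  F F F  ✗ fails (C ∨ B ∨ A)
  F F T  ✗ fails (A ∨ ¬C)
  F T F  ✗ fails (¬B ∨ C ∨ A)
  F T T  ✗ fails (¬B ∨ ¬C)
  T F F  ✗ fails (¬A ∨ B ∨ C)
  T F T  ✗ fails (¬C ∨ ¬A)
  T T F  ✓ satisfies all
  T T T  ✗ fails (¬B ∨ ¬C)
1 of the 8 rows is a model.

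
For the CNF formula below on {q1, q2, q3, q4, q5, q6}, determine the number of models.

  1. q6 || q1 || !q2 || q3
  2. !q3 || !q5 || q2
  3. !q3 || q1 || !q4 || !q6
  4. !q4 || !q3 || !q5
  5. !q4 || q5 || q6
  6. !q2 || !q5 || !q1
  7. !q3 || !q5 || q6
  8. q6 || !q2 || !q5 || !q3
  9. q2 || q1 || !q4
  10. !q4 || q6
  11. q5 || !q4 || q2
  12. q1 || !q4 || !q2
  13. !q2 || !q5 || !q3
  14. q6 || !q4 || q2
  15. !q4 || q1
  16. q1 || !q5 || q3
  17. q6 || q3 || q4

There are 2^6 = 64 truth assignments over (q1, q2, q3, q4, q5, q6).
Split on q5. With q5 = true, the clauses containing q5 are satisfied and !q5 drops from the rest; 2 of the 2^5 = 32 assignments to the other variables satisfy what remains.
With q5 = false, by the same count on the reduced clause set, 14 assignments work.
(One model: q1=F, q2=F, q3=F, q4=F, q5=F, q6=T.)
Total: 2 + 14 = 16.

16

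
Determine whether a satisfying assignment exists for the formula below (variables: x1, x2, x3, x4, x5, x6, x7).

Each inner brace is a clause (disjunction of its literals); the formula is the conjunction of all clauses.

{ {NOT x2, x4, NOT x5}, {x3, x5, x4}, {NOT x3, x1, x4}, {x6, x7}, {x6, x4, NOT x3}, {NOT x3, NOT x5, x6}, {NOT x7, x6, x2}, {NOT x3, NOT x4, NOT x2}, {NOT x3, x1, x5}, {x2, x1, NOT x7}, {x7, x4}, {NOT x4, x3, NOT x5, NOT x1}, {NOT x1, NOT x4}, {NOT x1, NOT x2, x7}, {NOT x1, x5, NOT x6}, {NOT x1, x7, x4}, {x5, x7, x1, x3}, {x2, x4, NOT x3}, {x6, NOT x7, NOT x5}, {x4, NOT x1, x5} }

Case x6 = true:
Case x7 = true:
Case x2 = false:
The clause (x1) is unit, so x1 = true.
The clause (NOT x4) is unit, so x4 = false.
The clause (x5) is unit, so x5 = true.
The clause (NOT x3) is unit, so x3 = false.
All clauses are satisfied.
A satisfying assignment: x1 ↦ true,  x2 ↦ false,  x3 ↦ false,  x4 ↦ false,  x5 ↦ true,  x6 ↦ true,  x7 ↦ true.

Satisfiable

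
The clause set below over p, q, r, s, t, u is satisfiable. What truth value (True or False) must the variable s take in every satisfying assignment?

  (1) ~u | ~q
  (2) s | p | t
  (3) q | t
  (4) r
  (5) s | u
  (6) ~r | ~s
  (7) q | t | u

Suppose s = 1.
Unit clause (r) forces r = 1.
But (~r) is also a unit clause — contradiction.
So every satisfying assignment has s = False.

False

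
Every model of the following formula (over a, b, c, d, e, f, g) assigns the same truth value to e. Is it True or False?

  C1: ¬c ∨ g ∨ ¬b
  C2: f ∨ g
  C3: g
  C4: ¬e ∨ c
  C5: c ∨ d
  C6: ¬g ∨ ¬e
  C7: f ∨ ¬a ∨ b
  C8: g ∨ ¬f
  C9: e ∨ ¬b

Suppose e = True.
From the singleton clause (g), g = True.
But (¬g) is also a unit clause — contradiction.
So every satisfying assignment has e = False.

False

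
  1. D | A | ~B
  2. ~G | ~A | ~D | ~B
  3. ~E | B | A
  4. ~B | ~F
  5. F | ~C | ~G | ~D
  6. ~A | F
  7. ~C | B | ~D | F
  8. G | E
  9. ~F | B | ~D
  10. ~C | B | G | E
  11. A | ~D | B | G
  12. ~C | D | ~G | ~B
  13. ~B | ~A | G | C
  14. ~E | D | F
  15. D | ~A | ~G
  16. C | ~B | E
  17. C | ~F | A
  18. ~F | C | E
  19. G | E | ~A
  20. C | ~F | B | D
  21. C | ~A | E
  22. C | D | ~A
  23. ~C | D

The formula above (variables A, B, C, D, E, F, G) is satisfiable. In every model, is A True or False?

False

Suppose A = 1.
From the singleton clause (F), F = 1.
From the singleton clause (~B), B = 0.
From the singleton clause (~D), D = 0.
From the singleton clause (~G), G = 0.
From the singleton clause (E), E = 1.
From the singleton clause (C), C = 1.
That conflicts with the unit clause (~C).
So every satisfying assignment has A = False.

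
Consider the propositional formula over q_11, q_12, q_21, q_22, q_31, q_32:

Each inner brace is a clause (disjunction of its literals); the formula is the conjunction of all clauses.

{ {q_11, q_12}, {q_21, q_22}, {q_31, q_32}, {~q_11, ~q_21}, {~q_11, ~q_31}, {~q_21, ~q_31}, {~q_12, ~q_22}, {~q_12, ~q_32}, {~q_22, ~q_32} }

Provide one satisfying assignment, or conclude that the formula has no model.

Branch on q_11: set q_11 = 1.
(~q_21) alone gives q_21 = 0.
(q_22) alone gives q_22 = 1.
(~q_31) alone gives q_31 = 0.
(q_32) alone gives q_32 = 1.
Now (~q_32) is unsatisfied and unit — conflict.
Backtrack on q_11: now try q_11 = 0.
(q_12) alone gives q_12 = 1.
(~q_22) alone gives q_22 = 0.
(q_21) alone gives q_21 = 1.
(~q_31) alone gives q_31 = 0.
(q_32) alone gives q_32 = 1.
Now (~q_32) is unsatisfied and unit — conflict.
Both values of q_11 lead to a conflict.

UNSATISFIABLE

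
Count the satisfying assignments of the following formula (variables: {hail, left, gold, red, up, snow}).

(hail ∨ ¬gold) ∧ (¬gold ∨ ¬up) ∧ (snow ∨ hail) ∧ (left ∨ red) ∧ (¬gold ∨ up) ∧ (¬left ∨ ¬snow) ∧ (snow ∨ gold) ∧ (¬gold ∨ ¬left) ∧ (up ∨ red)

4

There are 2^6 = 64 truth assignments over (hail, left, gold, red, up, snow).
Split on gold. With gold = True, the clauses containing gold are satisfied and ¬gold drops from the rest; 0 of the 2^5 = 32 assignments to the other variables satisfy what remains.
With gold = False, by the same count on the reduced clause set, 4 assignments work.
Total: 0 + 4 = 4.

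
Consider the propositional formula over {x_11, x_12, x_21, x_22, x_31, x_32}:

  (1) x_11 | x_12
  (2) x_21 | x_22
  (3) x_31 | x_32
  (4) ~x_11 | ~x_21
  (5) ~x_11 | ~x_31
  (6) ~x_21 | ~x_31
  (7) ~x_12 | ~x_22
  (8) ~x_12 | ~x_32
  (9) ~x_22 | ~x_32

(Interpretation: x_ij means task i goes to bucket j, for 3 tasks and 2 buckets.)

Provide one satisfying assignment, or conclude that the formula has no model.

UNSATISFIABLE

Case x_11 = 1:
The clause (~x_21) is unit, so x_21 = 0.
The clause (x_22) is unit, so x_22 = 1.
The clause (~x_31) is unit, so x_31 = 0.
The clause (x_32) is unit, so x_32 = 1.
That conflicts with the unit clause (~x_32).
Undo x_11 and try x_11 = 0.
The clause (x_12) is unit, so x_12 = 1.
The clause (~x_22) is unit, so x_22 = 0.
The clause (x_21) is unit, so x_21 = 1.
The clause (~x_31) is unit, so x_31 = 0.
The clause (x_32) is unit, so x_32 = 1.
That conflicts with the unit clause (~x_32).
Either choice for x_11 ends in contradiction.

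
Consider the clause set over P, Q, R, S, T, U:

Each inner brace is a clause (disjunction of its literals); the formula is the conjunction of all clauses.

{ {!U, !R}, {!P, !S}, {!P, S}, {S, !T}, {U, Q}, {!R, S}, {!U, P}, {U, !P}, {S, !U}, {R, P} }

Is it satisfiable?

Yes

Suppose U = false.
Unit clause (Q) forces Q = true.
Unit clause (!P) forces P = false.
Unit clause (R) forces R = true.
Unit clause (S) forces S = true.
All clauses hold; T can take either value.
A satisfying assignment: P ↦ false; Q ↦ true; R ↦ true; S ↦ true; T ↦ false; U ↦ false.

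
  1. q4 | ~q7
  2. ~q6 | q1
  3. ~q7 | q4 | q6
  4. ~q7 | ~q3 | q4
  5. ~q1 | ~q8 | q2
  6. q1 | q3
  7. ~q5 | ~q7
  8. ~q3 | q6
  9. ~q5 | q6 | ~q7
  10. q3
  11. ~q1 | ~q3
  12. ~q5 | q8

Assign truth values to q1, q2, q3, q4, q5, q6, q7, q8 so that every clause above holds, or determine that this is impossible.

UNSATISFIABLE

(q3) alone gives q3 = 1.
(q6) alone gives q6 = 1.
(q1) alone gives q1 = 1.
But (~q1) is also a unit clause — contradiction.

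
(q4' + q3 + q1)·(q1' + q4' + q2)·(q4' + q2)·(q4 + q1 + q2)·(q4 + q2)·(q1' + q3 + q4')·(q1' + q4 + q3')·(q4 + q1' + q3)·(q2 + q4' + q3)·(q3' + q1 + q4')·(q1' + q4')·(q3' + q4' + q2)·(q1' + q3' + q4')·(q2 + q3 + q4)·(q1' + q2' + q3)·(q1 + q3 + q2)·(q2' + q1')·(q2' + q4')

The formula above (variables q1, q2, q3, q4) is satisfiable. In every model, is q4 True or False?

Suppose q4 = 1.
(q2) alone gives q2 = 1.
But (q2') is also a unit clause — contradiction.
So every satisfying assignment has q4 = False.

False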